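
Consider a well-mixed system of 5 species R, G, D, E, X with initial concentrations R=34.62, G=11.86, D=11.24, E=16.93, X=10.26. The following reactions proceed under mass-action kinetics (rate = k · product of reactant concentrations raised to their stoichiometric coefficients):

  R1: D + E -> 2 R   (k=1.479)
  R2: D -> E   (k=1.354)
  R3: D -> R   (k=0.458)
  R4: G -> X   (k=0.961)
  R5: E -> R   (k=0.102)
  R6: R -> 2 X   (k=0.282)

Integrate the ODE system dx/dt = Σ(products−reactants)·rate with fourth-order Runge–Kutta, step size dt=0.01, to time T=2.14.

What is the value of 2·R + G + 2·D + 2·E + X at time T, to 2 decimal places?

Value at T = 147.70

Check how each reaction changes W = 2·R + G + 2·D + 2·E + X (weight of products minus weight of reactants):
R1: D + E -> 2 R: (2·2) − (2·1 + 2·1) = 4 − 4 = 0
R2: D -> E: (2·1) − (2·1) = 2 − 2 = 0
R3: D -> R: (2·1) − (2·1) = 2 − 2 = 0
R4: G -> X: (1·1) − (1·1) = 1 − 1 = 0
R5: E -> R: (2·1) − (2·1) = 2 − 2 = 0
R6: R -> 2 X: (1·2) − (2·1) = 2 − 2 = 0
Every reaction leaves W unchanged, so W is conserved and no simulation is needed: W(T) = W(0) = 2·34.62 + 11.86 + 2·11.24 + 2·16.93 + 10.26 = 147.70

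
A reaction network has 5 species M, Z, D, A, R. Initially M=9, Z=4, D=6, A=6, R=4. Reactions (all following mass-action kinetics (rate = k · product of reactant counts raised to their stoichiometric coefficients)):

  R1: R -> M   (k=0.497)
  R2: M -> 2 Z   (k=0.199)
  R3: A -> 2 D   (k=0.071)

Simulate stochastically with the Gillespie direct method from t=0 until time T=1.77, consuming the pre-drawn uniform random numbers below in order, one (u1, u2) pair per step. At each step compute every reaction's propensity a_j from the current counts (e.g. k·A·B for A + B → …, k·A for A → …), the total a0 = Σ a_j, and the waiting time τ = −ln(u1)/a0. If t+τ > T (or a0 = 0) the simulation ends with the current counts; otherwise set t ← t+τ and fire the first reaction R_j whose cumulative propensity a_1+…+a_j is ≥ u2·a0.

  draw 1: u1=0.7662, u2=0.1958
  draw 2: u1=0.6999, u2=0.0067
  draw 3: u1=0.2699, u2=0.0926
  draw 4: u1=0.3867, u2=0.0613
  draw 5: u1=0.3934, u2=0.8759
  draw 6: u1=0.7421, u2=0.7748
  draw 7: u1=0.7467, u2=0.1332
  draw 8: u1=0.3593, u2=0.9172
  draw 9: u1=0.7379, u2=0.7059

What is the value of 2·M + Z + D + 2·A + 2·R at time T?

Value at T = 48

Check how each reaction changes W = 2·M + Z + D + 2·A + 2·R (weight of products minus weight of reactants):
R1: R -> M: (2·1) − (2·1) = 2 − 2 = 0
R2: M -> 2 Z: (1·2) − (2·1) = 2 − 2 = 0
R3: A -> 2 D: (1·2) − (2·1) = 2 − 2 = 0
Every reaction leaves W unchanged, so W is conserved and no simulation is needed: W(T) = W(0) = 2·9 + 4 + 6 + 2·6 + 2·4 = 48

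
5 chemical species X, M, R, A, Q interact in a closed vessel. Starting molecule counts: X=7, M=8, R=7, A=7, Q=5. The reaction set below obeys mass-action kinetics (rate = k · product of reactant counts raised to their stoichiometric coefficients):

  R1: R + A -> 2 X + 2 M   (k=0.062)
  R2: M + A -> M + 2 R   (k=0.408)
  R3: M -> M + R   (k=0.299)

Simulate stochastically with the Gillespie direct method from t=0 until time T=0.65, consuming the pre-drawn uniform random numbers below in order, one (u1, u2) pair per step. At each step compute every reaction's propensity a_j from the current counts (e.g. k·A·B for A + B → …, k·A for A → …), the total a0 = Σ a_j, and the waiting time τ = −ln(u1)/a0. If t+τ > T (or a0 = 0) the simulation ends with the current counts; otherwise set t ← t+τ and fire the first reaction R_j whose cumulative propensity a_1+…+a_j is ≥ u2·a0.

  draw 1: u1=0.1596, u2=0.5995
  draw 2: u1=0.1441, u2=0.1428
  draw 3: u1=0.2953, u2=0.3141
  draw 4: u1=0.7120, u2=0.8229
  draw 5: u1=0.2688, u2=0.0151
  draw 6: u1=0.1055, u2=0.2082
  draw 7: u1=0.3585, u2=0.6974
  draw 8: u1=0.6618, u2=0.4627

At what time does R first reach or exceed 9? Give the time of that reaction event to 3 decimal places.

t=0.000: X=7 M=8 R=7 A=7 Q=5
Draw 1: a1=3.038, a2=22.848, a3=2.392, a0=28.278; τ=−ln(0.1596)/28.278=0.065 → t=0.065; u2·a0=0.5995·28.278=16.953; a1=3.038 < 16.953 ≤ a1+a2=25.886 → R2 fires; X=7 M=8 R=9 A=6 Q=5
Draw 2: a1=3.348, a2=19.584, a3=2.392, a0=25.324; τ=−ln(0.1441)/25.324=0.076 → t=0.141; u2·a0=0.1428·25.324=3.616; a1=3.348 < 3.616 ≤ a1+a2=22.932 → R2 fires; X=7 M=8 R=11 A=5 Q=5
Draw 3: a1=3.410, a2=16.320, a3=2.392, a0=22.122; τ=−ln(0.2953)/22.122=0.055 → t=0.197; u2·a0=0.3141·22.122=6.949; a1=3.410 < 6.949 ≤ a1+a2=19.730 → R2 fires; X=7 M=8 R=13 A=4 Q=5
Draw 4: a1=3.224, a2=13.056, a3=2.392, a0=18.672; τ=−ln(0.7120)/18.672=0.018 → t=0.215; u2·a0=0.8229·18.672=15.365; a1=3.224 < 15.365 ≤ a1+a2=16.280 → R2 fires; X=7 M=8 R=15 A=3 Q=5
Draw 5: a1=2.790, a2=9.792, a3=2.392, a0=14.974; τ=−ln(0.2688)/14.974=0.088 → t=0.302; u2·a0=0.0151·14.974=0.226 ≤ a1=2.790 → R1 fires; X=9 M=10 R=14 A=2 Q=5
Draw 6: a1=1.736, a2=8.160, a3=2.990, a0=12.886; τ=−ln(0.1055)/12.886=0.175 → t=0.477; u2·a0=0.2082·12.886=2.683; a1=1.736 < 2.683 ≤ a1+a2=9.896 → R2 fires; X=9 M=10 R=16 A=1 Q=5
Draw 7: a1=0.992, a2=4.080, a3=2.990, a0=8.062; τ=−ln(0.3585)/8.062=0.127 → t=0.604; u2·a0=0.6974·8.062=5.622; a1+a2=5.072 < 5.622 ≤ a1+…+a3=8.062 → R3 fires; X=9 M=10 R=17 A=1 Q=5
Draw 8: a1=1.054, a2=4.080, a3=2.990, a0=8.124; τ=−ln(0.6618)/8.124=0.051 → t=0.655 > T=0.65: stop.
R first becomes ≥ 9 when it reaches 9 at the event at t=0.065.

Threshold first reached at t = 0.065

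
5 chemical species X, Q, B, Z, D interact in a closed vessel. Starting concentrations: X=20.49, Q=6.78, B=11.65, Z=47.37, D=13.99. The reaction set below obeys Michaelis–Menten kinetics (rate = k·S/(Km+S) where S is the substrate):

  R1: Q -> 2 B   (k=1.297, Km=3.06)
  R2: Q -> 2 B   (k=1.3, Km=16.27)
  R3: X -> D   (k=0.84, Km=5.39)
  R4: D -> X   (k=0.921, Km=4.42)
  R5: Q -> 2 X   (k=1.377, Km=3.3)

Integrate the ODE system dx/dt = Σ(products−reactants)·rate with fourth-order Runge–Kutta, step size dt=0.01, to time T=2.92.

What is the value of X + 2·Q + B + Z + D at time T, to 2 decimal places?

Check how each reaction changes W = X + 2·Q + B + Z + D (weight of products minus weight of reactants):
R1: Q -> 2 B: (1·2) − (2·1) = 2 − 2 = 0
R2: Q -> 2 B: (1·2) − (2·1) = 2 − 2 = 0
R3: X -> D: (1·1) − (1·1) = 1 − 1 = 0
R4: D -> X: (1·1) − (1·1) = 1 − 1 = 0
R5: Q -> 2 X: (1·2) − (2·1) = 2 − 2 = 0
Every reaction leaves W unchanged, so W is conserved and no simulation is needed: W(T) = W(0) = 20.49 + 2·6.78 + 11.65 + 47.37 + 13.99 = 107.06

Value at T = 107.06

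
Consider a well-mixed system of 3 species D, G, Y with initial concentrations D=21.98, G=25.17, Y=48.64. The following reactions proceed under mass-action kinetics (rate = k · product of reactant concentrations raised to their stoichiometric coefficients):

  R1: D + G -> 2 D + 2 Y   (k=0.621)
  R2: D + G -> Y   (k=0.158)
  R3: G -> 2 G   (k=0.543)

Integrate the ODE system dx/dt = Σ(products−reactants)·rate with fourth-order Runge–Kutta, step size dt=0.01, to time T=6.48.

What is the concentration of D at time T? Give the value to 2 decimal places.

D at T = 37.31

RK4 with dt=0.01: 648 steps to T=6.48. Trajectory (selected grid times):
t=0.00: D=21.98 G=25.17 Y=48.64
t=0.72: D=37.31 G=0.00 Y=94.99
t=1.44: D=37.31 G=0.00 Y=94.99
t=2.16: D=37.31 G=0.00 Y=94.99
t=2.88: D=37.31 G=0.00 Y=94.99
t=3.60: D=37.31 G=0.00 Y=94.99
t=4.32: D=37.31 G=0.00 Y=94.99
t=5.04: D=37.31 G=0.00 Y=94.99
t=5.76: D=37.31 G=0.00 Y=94.99
t=6.48: D=37.31 G=0.00 Y=94.99
Read off D at T=6.48: 37.31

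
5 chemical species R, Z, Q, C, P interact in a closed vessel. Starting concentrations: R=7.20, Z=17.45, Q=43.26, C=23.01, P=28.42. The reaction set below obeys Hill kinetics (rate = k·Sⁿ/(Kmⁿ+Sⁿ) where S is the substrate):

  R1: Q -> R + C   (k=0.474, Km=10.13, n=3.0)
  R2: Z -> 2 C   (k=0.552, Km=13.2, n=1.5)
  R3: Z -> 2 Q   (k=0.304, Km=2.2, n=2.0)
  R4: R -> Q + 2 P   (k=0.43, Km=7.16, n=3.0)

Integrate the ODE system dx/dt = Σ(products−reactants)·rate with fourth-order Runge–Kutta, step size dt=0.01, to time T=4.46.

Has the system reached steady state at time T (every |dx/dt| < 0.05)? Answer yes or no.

Steady state at T: no

RK4 with dt=0.01: 446 steps to T=4.46. Trajectory (selected grid times):
t=0.00: R=7.20 Z=17.45 Q=43.26 C=23.01 P=28.42
t=0.50: R=7.32 Z=17.13 Q=43.43 C=23.58 P=28.64
t=0.99: R=7.44 Z=16.83 Q=43.61 C=24.13 P=28.86
t=1.49: R=7.56 Z=16.52 Q=43.79 C=24.68 P=29.09
t=1.98: R=7.68 Z=16.21 Q=43.97 C=25.23 P=29.32
t=2.48: R=7.79 Z=15.91 Q=44.15 C=25.78 P=29.56
t=2.97: R=7.90 Z=15.61 Q=44.33 C=26.31 P=29.80
t=3.47: R=8.01 Z=15.30 Q=44.52 C=26.86 P=30.05
t=3.96: R=8.12 Z=15.01 Q=44.71 C=27.38 P=30.30
t=4.46: R=8.22 Z=14.71 Q=44.90 C=27.92 P=30.55
Rates at T: R1=0.4686, R2=0.2984, R3=0.2973, R4=0.2590
dx/dt at T (Σ net stoichiometry × rate): R=+0.2096, Z=-0.5957, Q=+0.3851, C=+1.0653, P=+0.5180
Largest |dx/dt| is |+1.0653| (C) ≥ 0.05 → not steady.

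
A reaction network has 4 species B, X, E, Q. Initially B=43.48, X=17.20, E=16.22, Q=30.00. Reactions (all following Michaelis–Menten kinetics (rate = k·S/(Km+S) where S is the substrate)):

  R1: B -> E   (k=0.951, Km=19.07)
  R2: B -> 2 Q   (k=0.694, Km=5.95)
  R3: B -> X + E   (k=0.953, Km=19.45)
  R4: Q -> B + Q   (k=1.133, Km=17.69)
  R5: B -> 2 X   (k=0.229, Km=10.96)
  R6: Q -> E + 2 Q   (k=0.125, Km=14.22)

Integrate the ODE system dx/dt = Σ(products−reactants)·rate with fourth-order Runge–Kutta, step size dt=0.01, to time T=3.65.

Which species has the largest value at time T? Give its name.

Dominant species at T: B

RK4 with dt=0.01: 365 steps to T=3.65. Trajectory (selected grid times):
t=0.00: B=43.48 X=17.20 E=16.22 Q=30.00
t=0.41: B=42.91 X=17.62 E=16.79 Q=30.54
t=0.81: B=42.36 X=18.03 E=17.35 Q=31.06
t=1.22: B=41.79 X=18.44 E=17.92 Q=31.59
t=1.62: B=41.25 X=18.85 E=18.48 Q=32.11
t=2.03: B=40.70 X=19.26 E=19.05 Q=32.64
t=2.43: B=40.16 X=19.66 E=19.60 Q=33.16
t=2.84: B=39.62 X=20.07 E=20.16 Q=33.69
t=3.24: B=39.09 X=20.47 E=20.71 Q=34.21
t=3.65: B=38.56 X=20.88 E=21.26 Q=34.74
At T=3.65: B=38.56 X=20.88 E=21.26 Q=34.74; the largest is B.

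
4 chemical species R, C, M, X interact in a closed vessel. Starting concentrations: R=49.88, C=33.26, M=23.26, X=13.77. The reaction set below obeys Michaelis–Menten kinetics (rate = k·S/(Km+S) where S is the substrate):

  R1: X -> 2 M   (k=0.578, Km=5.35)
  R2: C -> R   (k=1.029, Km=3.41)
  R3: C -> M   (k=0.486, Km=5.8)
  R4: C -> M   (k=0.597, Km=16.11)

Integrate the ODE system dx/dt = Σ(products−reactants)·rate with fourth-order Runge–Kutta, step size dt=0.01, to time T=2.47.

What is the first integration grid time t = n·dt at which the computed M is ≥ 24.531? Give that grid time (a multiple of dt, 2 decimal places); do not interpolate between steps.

RK4 with dt=0.01: 247 steps to T=2.47. Trajectory (selected grid times):
t=0.00: R=49.88 C=33.26 M=23.26 X=13.77
t=0.27: R=50.13 C=32.79 M=23.70 X=13.66
t=0.55: R=50.39 C=32.30 M=24.16 X=13.54
t=0.77: R=50.60 C=31.92 M=24.52 X=13.45
t=0.78: R=50.61 C=31.90 M=24.54 X=13.45
t=0.82: R=50.64 C=31.83 M=24.61 X=13.43
t=1.10: R=50.90 C=31.34 M=25.06 X=13.31
t=1.37: R=51.15 C=30.88 M=25.50 X=13.20
t=1.65: R=51.41 C=30.39 M=25.96 X=13.09
t=1.92: R=51.66 C=29.93 M=26.39 X=12.98
t=2.20: R=51.92 C=29.45 M=26.84 X=12.86
t=2.47: R=52.17 C=28.99 M=27.28 X=12.75
M(0.77)=24.524 < 24.531 but M(0.78)=24.541 ≥ 24.531, so the first grid time is t=0.78.

Threshold first reached at t = 0.78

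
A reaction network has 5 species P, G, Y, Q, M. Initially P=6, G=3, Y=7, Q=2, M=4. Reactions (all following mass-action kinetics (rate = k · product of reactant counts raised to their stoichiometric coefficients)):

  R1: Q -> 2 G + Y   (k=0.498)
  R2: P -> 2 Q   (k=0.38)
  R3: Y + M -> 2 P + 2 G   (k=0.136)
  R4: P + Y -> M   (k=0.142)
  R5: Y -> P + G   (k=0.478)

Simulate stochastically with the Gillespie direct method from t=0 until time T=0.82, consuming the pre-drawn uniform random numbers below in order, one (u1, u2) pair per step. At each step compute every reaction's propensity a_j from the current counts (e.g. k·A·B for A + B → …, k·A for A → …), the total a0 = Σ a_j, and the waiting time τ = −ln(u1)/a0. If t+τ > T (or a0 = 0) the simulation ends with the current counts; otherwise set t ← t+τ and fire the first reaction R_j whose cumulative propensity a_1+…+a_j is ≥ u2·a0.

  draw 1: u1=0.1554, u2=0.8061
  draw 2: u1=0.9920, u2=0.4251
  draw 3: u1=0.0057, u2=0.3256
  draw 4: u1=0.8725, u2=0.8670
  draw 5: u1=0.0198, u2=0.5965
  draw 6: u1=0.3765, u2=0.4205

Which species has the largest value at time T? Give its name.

Dominant species at T: P

t=0.000: P=6 G=3 Y=7 Q=2 M=4
Draw 1: a1=0.996, a2=2.280, a3=3.808, a4=5.964, a5=3.346, a0=16.394; τ=−ln(0.1554)/16.394=0.114 → t=0.114; u2·a0=0.8061·16.394=13.215; a1+…+a4=13.048 < 13.215 ≤ a1+…+a5=16.394 → R5 fires; P=7 G=4 Y=6 Q=2 M=4
Draw 2: a1=0.996, a2=2.660, a3=3.264, a4=5.964, a5=2.868, a0=15.752; τ=−ln(0.9920)/15.752=0.001 → t=0.114; u2·a0=0.4251·15.752=6.696; a1+a2=3.656 < 6.696 ≤ a1+…+a3=6.920 → R3 fires; P=9 G=6 Y=5 Q=2 M=3
Draw 3: a1=0.996, a2=3.420, a3=2.040, a4=6.390, a5=2.390, a0=15.236; τ=−ln(0.0057)/15.236=0.339 → t=0.453; u2·a0=0.3256·15.236=4.961; a1+a2=4.416 < 4.961 ≤ a1+…+a3=6.456 → R3 fires; P=11 G=8 Y=4 Q=2 M=2
Draw 4: a1=0.996, a2=4.180, a3=1.088, a4=6.248, a5=1.912, a0=14.424; τ=−ln(0.8725)/14.424=0.009 → t=0.463; u2·a0=0.8670·14.424=12.506; a1+…+a3=6.264 < 12.506 ≤ a1+…+a4=12.512 → R4 fires; P=10 G=8 Y=3 Q=2 M=3
Draw 5: a1=0.996, a2=3.800, a3=1.224, a4=4.260, a5=1.434, a0=11.714; τ=−ln(0.0198)/11.714=0.335 → t=0.797; u2·a0=0.5965·11.714=6.987; a1+…+a3=6.020 < 6.987 ≤ a1+…+a4=10.280 → R4 fires; P=9 G=8 Y=2 Q=2 M=4
Draw 6: a1=0.996, a2=3.420, a3=1.088, a4=2.556, a5=0.956, a0=9.016; τ=−ln(0.3765)/9.016=0.108 → t=0.906 > T=0.82: stop.
At T=0.82: P=9 G=8 Y=2 Q=2 M=4; the largest is P.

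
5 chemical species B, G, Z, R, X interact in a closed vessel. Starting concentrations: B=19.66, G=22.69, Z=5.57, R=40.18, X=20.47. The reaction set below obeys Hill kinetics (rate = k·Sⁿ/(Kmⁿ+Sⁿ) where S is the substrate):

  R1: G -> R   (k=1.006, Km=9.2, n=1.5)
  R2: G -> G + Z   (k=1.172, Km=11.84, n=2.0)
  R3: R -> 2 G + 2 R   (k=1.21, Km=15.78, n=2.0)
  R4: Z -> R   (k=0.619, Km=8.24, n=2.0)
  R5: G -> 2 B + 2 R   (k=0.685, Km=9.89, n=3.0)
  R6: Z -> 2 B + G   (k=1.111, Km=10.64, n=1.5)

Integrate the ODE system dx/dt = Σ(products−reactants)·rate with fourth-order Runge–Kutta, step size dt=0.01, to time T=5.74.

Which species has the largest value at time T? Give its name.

RK4 with dt=0.01: 574 steps to T=5.74. Trajectory (selected grid times):
t=0.00: B=19.66 G=22.69 Z=5.57 R=40.18 X=20.47
t=0.64: B=20.87 G=23.32 Z=5.83 R=42.31 X=20.47
t=1.28: B=22.11 G=23.97 Z=6.09 R=44.46 X=20.47
t=1.91: B=23.35 G=24.63 Z=6.33 R=46.61 X=20.47
t=2.55: B=24.63 G=25.32 Z=6.56 R=48.81 X=20.47
t=3.19: B=25.93 G=26.02 Z=6.79 R=51.03 X=20.47
t=3.83: B=27.25 G=26.73 Z=7.00 R=53.27 X=20.47
t=4.46: B=28.57 G=27.44 Z=7.21 R=55.49 X=20.47
t=5.10: B=29.93 G=28.18 Z=7.41 R=57.76 X=20.47
t=5.74: B=31.30 G=28.92 Z=7.61 R=60.05 X=20.47
At T=5.74: B=31.30 G=28.92 Z=7.61 R=60.05 X=20.47; the largest is R.

Dominant species at T: R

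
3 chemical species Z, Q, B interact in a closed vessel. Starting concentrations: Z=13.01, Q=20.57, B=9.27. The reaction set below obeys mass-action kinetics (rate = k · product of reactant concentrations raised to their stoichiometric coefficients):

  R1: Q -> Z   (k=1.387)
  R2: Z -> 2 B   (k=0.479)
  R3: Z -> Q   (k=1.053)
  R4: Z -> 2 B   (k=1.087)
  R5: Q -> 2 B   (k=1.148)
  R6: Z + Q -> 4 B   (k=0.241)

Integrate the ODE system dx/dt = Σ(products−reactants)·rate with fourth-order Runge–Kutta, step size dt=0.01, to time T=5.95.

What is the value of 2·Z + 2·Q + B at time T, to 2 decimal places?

Value at T = 76.43

Check how each reaction changes W = 2·Z + 2·Q + B (weight of products minus weight of reactants):
R1: Q -> Z: (2·1) − (2·1) = 2 − 2 = 0
R2: Z -> 2 B: (1·2) − (2·1) = 2 − 2 = 0
R3: Z -> Q: (2·1) − (2·1) = 2 − 2 = 0
R4: Z -> 2 B: (1·2) − (2·1) = 2 − 2 = 0
R5: Q -> 2 B: (1·2) − (2·1) = 2 − 2 = 0
R6: Z + Q -> 4 B: (1·4) − (2·1 + 2·1) = 4 − 4 = 0
Every reaction leaves W unchanged, so W is conserved and no simulation is needed: W(T) = W(0) = 2·13.01 + 2·20.57 + 9.27 = 76.43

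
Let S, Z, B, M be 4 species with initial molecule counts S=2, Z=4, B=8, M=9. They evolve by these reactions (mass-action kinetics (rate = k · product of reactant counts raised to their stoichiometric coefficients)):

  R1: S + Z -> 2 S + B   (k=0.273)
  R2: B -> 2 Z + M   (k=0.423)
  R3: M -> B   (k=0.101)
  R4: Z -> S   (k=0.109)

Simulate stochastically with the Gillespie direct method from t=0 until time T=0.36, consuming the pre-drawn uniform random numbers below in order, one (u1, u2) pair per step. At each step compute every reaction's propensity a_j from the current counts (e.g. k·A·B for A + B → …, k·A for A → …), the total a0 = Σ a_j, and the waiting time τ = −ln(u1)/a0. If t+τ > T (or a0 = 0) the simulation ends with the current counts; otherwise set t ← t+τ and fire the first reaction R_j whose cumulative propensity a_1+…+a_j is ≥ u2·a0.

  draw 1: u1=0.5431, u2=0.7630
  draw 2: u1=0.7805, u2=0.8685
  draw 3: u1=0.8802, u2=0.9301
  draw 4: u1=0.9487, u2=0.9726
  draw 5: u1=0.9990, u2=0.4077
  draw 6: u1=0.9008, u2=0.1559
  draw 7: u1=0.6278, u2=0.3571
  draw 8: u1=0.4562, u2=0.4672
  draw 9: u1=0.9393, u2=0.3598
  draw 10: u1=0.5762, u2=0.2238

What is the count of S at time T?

t=0.000: S=2 Z=4 B=8 M=9
Draw 1: a1=2.184, a2=3.384, a3=0.909, a4=0.436, a0=6.913; τ=−ln(0.5431)/6.913=0.088 → t=0.088; u2·a0=0.7630·6.913=5.275; a1=2.184 < 5.275 ≤ a1+a2=5.568 → R2 fires; S=2 Z=6 B=7 M=10
Draw 2: a1=3.276, a2=2.961, a3=1.010, a4=0.654, a0=7.901; τ=−ln(0.7805)/7.901=0.031 → t=0.120; u2·a0=0.8685·7.901=6.862; a1+a2=6.237 < 6.862 ≤ a1+…+a3=7.247 → R3 fires; S=2 Z=6 B=8 M=9
Draw 3: a1=3.276, a2=3.384, a3=0.909, a4=0.654, a0=8.223; τ=−ln(0.8802)/8.223=0.016 → t=0.135; u2·a0=0.9301·8.223=7.648; a1+…+a3=7.569 < 7.648 ≤ a1+…+a4=8.223 → R4 fires; S=3 Z=5 B=8 M=9
Draw 4: a1=4.095, a2=3.384, a3=0.909, a4=0.545, a0=8.933; τ=−ln(0.9487)/8.933=0.006 → t=0.141; u2·a0=0.9726·8.933=8.688; a1+…+a3=8.388 < 8.688 ≤ a1+…+a4=8.933 → R4 fires; S=4 Z=4 B=8 M=9
Draw 5: a1=4.368, a2=3.384, a3=0.909, a4=0.436, a0=9.097; τ=−ln(0.9990)/9.097=0.000 → t=0.141; u2·a0=0.4077·9.097=3.709 ≤ a1=4.368 → R1 fires; S=5 Z=3 B=9 M=9
Draw 6: a1=4.095, a2=3.807, a3=0.909, a4=0.327, a0=9.138; τ=−ln(0.9008)/9.138=0.011 → t=0.153; u2·a0=0.1559·9.138=1.425 ≤ a1=4.095 → R1 fires; S=6 Z=2 B=10 M=9
Draw 7: a1=3.276, a2=4.230, a3=0.909, a4=0.218, a0=8.633; τ=−ln(0.6278)/8.633=0.054 → t=0.207; u2·a0=0.3571·8.633=3.083 ≤ a1=3.276 → R1 fires; S=7 Z=1 B=11 M=9
Draw 8: a1=1.911, a2=4.653, a3=0.909, a4=0.109, a0=7.582; τ=−ln(0.4562)/7.582=0.104 → t=0.310; u2·a0=0.4672·7.582=3.542; a1=1.911 < 3.542 ≤ a1+a2=6.564 → R2 fires; S=7 Z=3 B=10 M=10
Draw 9: a1=5.733, a2=4.230, a3=1.010, a4=0.327, a0=11.300; τ=−ln(0.9393)/11.300=0.006 → t=0.316; u2·a0=0.3598·11.300=4.066 ≤ a1=5.733 → R1 fires; S=8 Z=2 B=11 M=10
Draw 10: a1=4.368, a2=4.653, a3=1.010, a4=0.218, a0=10.249; τ=−ln(0.5762)/10.249=0.054 → t=0.369 > T=0.36: stop.
Read off S at T=0.36: 8

S at T = 8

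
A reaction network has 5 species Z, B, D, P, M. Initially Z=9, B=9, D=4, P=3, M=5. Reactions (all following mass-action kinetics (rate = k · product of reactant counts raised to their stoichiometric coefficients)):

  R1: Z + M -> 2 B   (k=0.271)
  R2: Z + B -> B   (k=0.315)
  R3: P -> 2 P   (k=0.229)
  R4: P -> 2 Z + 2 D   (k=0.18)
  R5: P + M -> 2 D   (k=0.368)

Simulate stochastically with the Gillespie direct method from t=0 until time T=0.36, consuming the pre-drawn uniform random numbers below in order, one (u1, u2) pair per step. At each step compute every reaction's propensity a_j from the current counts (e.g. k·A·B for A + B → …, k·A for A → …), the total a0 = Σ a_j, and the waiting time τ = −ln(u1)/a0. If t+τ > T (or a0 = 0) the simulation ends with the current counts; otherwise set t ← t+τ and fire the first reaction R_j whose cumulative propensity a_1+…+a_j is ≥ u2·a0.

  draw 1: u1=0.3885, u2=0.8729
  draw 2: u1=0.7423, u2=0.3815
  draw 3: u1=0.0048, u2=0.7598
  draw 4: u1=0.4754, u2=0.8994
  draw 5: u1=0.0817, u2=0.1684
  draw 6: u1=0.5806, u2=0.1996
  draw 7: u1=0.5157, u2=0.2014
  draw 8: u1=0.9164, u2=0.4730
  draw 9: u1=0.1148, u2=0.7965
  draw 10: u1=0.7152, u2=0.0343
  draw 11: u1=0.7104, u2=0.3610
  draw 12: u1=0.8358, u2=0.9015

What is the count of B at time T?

B at T = 15

t=0.000: Z=9 B=9 D=4 P=3 M=5
Draw 1: a1=12.195, a2=25.515, a3=0.687, a4=0.540, a5=5.520, a0=44.457; τ=−ln(0.3885)/44.457=0.021 → t=0.021; u2·a0=0.8729·44.457=38.807; a1+…+a3=38.397 < 38.807 ≤ a1+…+a4=38.937 → R4 fires; Z=11 B=9 D=6 P=2 M=5
Draw 2: a1=14.905, a2=31.185, a3=0.458, a4=0.360, a5=3.680, a0=50.588; τ=−ln(0.7423)/50.588=0.006 → t=0.027; u2·a0=0.3815·50.588=19.299; a1=14.905 < 19.299 ≤ a1+a2=46.090 → R2 fires; Z=10 B=9 D=6 P=2 M=5
Draw 3: a1=13.550, a2=28.350, a3=0.458, a4=0.360, a5=3.680, a0=46.398; τ=−ln(0.0048)/46.398=0.115 → t=0.142; u2·a0=0.7598·46.398=35.253; a1=13.550 < 35.253 ≤ a1+a2=41.900 → R2 fires; Z=9 B=9 D=6 P=2 M=5
Draw 4: a1=12.195, a2=25.515, a3=0.458, a4=0.360, a5=3.680, a0=42.208; τ=−ln(0.4754)/42.208=0.018 → t=0.160; u2·a0=0.8994·42.208=37.962; a1+a2=37.710 < 37.962 ≤ a1+…+a3=38.168 → R3 fires; Z=9 B=9 D=6 P=3 M=5
Draw 5: a1=12.195, a2=25.515, a3=0.687, a4=0.540, a5=5.520, a0=44.457; τ=−ln(0.0817)/44.457=0.056 → t=0.216; u2·a0=0.1684·44.457=7.487 ≤ a1=12.195 → R1 fires; Z=8 B=11 D=6 P=3 M=4
Draw 6: a1=8.672, a2=27.720, a3=0.687, a4=0.540, a5=4.416, a0=42.035; τ=−ln(0.5806)/42.035=0.013 → t=0.229; u2·a0=0.1996·42.035=8.390 ≤ a1=8.672 → R1 fires; Z=7 B=13 D=6 P=3 M=3
Draw 7: a1=5.691, a2=28.665, a3=0.687, a4=0.540, a5=3.312, a0=38.895; τ=−ln(0.5157)/38.895=0.017 → t=0.246; u2·a0=0.2014·38.895=7.833; a1=5.691 < 7.833 ≤ a1+a2=34.356 → R2 fires; Z=6 B=13 D=6 P=3 M=3
Draw 8: a1=4.878, a2=24.570, a3=0.687, a4=0.540, a5=3.312, a0=33.987; τ=−ln(0.9164)/33.987=0.003 → t=0.249; u2·a0=0.4730·33.987=16.076; a1=4.878 < 16.076 ≤ a1+a2=29.448 → R2 fires; Z=5 B=13 D=6 P=3 M=3
Draw 9: a1=4.065, a2=20.475, a3=0.687, a4=0.540, a5=3.312, a0=29.079; τ=−ln(0.1148)/29.079=0.074 → t=0.323; u2·a0=0.7965·29.079=23.161; a1=4.065 < 23.161 ≤ a1+a2=24.540 → R2 fires; Z=4 B=13 D=6 P=3 M=3
Draw 10: a1=3.252, a2=16.380, a3=0.687, a4=0.540, a5=3.312, a0=24.171; τ=−ln(0.7152)/24.171=0.014 → t=0.337; u2·a0=0.0343·24.171=0.829 ≤ a1=3.252 → R1 fires; Z=3 B=15 D=6 P=3 M=2
Draw 11: a1=1.626, a2=14.175, a3=0.687, a4=0.540, a5=2.208, a0=19.236; τ=−ln(0.7104)/19.236=0.018 → t=0.355; u2·a0=0.3610·19.236=6.944; a1=1.626 < 6.944 ≤ a1+a2=15.801 → R2 fires; Z=2 B=15 D=6 P=3 M=2
Draw 12: a1=1.084, a2=9.450, a3=0.687, a4=0.540, a5=2.208, a0=13.969; τ=−ln(0.8358)/13.969=0.013 → t=0.368 > T=0.36: stop.
Read off B at T=0.36: 15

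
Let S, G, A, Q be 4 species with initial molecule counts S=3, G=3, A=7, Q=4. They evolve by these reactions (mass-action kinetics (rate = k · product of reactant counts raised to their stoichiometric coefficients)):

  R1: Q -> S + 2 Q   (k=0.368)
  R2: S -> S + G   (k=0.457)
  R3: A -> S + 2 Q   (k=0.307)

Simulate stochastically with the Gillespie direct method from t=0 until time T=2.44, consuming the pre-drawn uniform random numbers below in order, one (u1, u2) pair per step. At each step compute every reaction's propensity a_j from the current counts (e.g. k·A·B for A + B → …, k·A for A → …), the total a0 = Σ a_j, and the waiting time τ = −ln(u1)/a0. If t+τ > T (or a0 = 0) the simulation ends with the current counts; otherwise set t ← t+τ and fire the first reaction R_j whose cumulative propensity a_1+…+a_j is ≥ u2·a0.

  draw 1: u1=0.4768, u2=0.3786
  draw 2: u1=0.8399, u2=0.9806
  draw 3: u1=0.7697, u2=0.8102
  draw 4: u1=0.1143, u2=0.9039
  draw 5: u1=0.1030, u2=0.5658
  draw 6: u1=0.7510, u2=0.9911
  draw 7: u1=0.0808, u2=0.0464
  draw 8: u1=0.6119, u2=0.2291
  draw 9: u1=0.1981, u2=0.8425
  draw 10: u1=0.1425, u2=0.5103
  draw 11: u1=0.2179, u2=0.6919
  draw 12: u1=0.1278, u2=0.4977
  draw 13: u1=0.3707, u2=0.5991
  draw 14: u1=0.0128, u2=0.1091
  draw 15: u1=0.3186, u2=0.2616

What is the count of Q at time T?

t=0.000: S=3 G=3 A=7 Q=4
Draw 1: a1=1.472, a2=1.371, a3=2.149, a0=4.992; τ=−ln(0.4768)/4.992=0.148 → t=0.148; u2·a0=0.3786·4.992=1.890; a1=1.472 < 1.890 ≤ a1+a2=2.843 → R2 fires; S=3 G=4 A=7 Q=4
Draw 2: a1=1.472, a2=1.371, a3=2.149, a0=4.992; τ=−ln(0.8399)/4.992=0.035 → t=0.183; u2·a0=0.9806·4.992=4.895; a1+a2=2.843 < 4.895 ≤ a1+…+a3=4.992 → R3 fires; S=4 G=4 A=6 Q=6
Draw 3: a1=2.208, a2=1.828, a3=1.842, a0=5.878; τ=−ln(0.7697)/5.878=0.045 → t=0.228; u2·a0=0.8102·5.878=4.762; a1+a2=4.036 < 4.762 ≤ a1+…+a3=5.878 → R3 fires; S=5 G=4 A=5 Q=8
Draw 4: a1=2.944, a2=2.285, a3=1.535, a0=6.764; τ=−ln(0.1143)/6.764=0.321 → t=0.549; u2·a0=0.9039·6.764=6.114; a1+a2=5.229 < 6.114 ≤ a1+…+a3=6.764 → R3 fires; S=6 G=4 A=4 Q=10
Draw 5: a1=3.680, a2=2.742, a3=1.228, a0=7.650; τ=−ln(0.1030)/7.650=0.297 → t=0.846; u2·a0=0.5658·7.650=4.328; a1=3.680 < 4.328 ≤ a1+a2=6.422 → R2 fires; S=6 G=5 A=4 Q=10
Draw 6: a1=3.680, a2=2.742, a3=1.228, a0=7.650; τ=−ln(0.7510)/7.650=0.037 → t=0.883; u2·a0=0.9911·7.650=7.582; a1+a2=6.422 < 7.582 ≤ a1+…+a3=7.650 → R3 fires; S=7 G=5 A=3 Q=12
Draw 7: a1=4.416, a2=3.199, a3=0.921, a0=8.536; τ=−ln(0.0808)/8.536=0.295 → t=1.178; u2·a0=0.0464·8.536=0.396 ≤ a1=4.416 → R1 fires; S=8 G=5 A=3 Q=13
Draw 8: a1=4.784, a2=3.656, a3=0.921, a0=9.361; τ=−ln(0.6119)/9.361=0.052 → t=1.230; u2·a0=0.2291·9.361=2.145 ≤ a1=4.784 → R1 fires; S=9 G=5 A=3 Q=14
Draw 9: a1=5.152, a2=4.113, a3=0.921, a0=10.186; τ=−ln(0.1981)/10.186=0.159 → t=1.389; u2·a0=0.8425·10.186=8.582; a1=5.152 < 8.582 ≤ a1+a2=9.265 → R2 fires; S=9 G=6 A=3 Q=14
Draw 10: a1=5.152, a2=4.113, a3=0.921, a0=10.186; τ=−ln(0.1425)/10.186=0.191 → t=1.580; u2·a0=0.5103·10.186=5.198; a1=5.152 < 5.198 ≤ a1+a2=9.265 → R2 fires; S=9 G=7 A=3 Q=14
Draw 11: a1=5.152, a2=4.113, a3=0.921, a0=10.186; τ=−ln(0.2179)/10.186=0.150 → t=1.730; u2·a0=0.6919·10.186=7.048; a1=5.152 < 7.048 ≤ a1+a2=9.265 → R2 fires; S=9 G=8 A=3 Q=14
Draw 12: a1=5.152, a2=4.113, a3=0.921, a0=10.186; τ=−ln(0.1278)/10.186=0.202 → t=1.932; u2·a0=0.4977·10.186=5.070 ≤ a1=5.152 → R1 fires; S=10 G=8 A=3 Q=15
Draw 13: a1=5.520, a2=4.570, a3=0.921, a0=11.011; τ=−ln(0.3707)/11.011=0.090 → t=2.022; u2·a0=0.5991·11.011=6.597; a1=5.520 < 6.597 ≤ a1+a2=10.090 → R2 fires; S=10 G=9 A=3 Q=15
Draw 14: a1=5.520, a2=4.570, a3=0.921, a0=11.011; τ=−ln(0.0128)/11.011=0.396 → t=2.418; u2·a0=0.1091·11.011=1.201 ≤ a1=5.520 → R1 fires; S=11 G=9 A=3 Q=16
Draw 15: a1=5.888, a2=5.027, a3=0.921, a0=11.836; τ=−ln(0.3186)/11.836=0.097 → t=2.515 > T=2.44: stop.
Read off Q at T=2.44: 16

Q at T = 16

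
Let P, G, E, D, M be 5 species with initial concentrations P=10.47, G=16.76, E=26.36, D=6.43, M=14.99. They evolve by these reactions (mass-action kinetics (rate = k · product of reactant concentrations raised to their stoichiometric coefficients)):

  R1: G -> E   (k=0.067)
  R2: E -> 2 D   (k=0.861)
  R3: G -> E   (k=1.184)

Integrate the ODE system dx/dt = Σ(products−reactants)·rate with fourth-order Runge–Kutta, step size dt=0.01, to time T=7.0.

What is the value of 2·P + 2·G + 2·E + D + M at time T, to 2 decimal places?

Value at T = 128.60

Check how each reaction changes W = 2·P + 2·G + 2·E + D + M (weight of products minus weight of reactants):
R1: G -> E: (2·1) − (2·1) = 2 − 2 = 0
R2: E -> 2 D: (1·2) − (2·1) = 2 − 2 = 0
R3: G -> E: (2·1) − (2·1) = 2 − 2 = 0
Every reaction leaves W unchanged, so W is conserved and no simulation is needed: W(T) = W(0) = 2·10.47 + 2·16.76 + 2·26.36 + 6.43 + 14.99 = 128.60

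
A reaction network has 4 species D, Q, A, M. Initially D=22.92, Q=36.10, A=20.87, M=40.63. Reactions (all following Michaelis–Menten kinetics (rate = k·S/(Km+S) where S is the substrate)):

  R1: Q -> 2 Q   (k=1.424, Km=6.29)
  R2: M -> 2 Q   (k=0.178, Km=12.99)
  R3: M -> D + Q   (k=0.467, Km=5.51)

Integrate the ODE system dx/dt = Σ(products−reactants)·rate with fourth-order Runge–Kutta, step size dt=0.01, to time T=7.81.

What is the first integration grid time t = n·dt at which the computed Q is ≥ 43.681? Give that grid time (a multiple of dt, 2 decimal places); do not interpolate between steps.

Threshold first reached at t = 3.98

RK4 with dt=0.01: 781 steps to T=7.81. Trajectory (selected grid times):
t=0.00: D=22.92 Q=36.10 A=20.87 M=40.63
t=0.87: D=23.28 Q=37.75 A=20.87 M=40.16
t=1.74: D=23.63 Q=39.41 A=20.87 M=39.68
t=2.60: D=23.99 Q=41.05 A=20.87 M=39.21
t=3.47: D=24.34 Q=42.71 A=20.87 M=38.74
t=3.97: D=24.55 Q=43.67 A=20.87 M=38.47
t=3.98: D=24.55 Q=43.69 A=20.87 M=38.47
t=4.34: D=24.70 Q=44.38 A=20.87 M=38.27
t=5.21: D=25.05 Q=46.06 A=20.87 M=37.80
t=6.07: D=25.40 Q=47.71 A=20.87 M=37.34
t=6.94: D=25.76 Q=49.39 A=20.87 M=36.87
t=7.81: D=26.11 Q=51.08 A=20.87 M=36.40
Q(3.97)=43.672 < 43.681 but Q(3.98)=43.692 ≥ 43.681, so the first grid time is t=3.98.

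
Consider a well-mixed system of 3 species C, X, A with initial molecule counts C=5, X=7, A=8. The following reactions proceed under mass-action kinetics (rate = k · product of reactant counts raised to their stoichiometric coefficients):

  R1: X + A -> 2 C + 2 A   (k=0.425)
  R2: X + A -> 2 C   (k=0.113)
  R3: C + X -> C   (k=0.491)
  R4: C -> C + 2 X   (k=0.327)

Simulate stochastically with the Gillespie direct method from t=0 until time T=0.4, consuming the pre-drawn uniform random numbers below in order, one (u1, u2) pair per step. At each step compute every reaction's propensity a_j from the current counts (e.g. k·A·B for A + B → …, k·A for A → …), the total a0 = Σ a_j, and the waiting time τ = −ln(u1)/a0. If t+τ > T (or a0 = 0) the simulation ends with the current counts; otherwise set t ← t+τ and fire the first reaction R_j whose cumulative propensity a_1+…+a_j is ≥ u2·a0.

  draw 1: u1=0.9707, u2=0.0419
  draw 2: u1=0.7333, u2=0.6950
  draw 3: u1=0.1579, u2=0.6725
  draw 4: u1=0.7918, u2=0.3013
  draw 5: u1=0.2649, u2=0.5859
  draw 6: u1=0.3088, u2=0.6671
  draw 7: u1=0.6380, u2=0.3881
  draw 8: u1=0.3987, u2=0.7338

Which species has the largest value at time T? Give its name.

t=0.000: C=5 X=7 A=8
Draw 1: a1=23.800, a2=6.328, a3=17.185, a4=1.635, a0=48.948; τ=−ln(0.9707)/48.948=0.001 → t=0.001; u2·a0=0.0419·48.948=2.051 ≤ a1=23.800 → R1 fires; C=7 X=6 A=9
Draw 2: a1=22.950, a2=6.102, a3=20.622, a4=2.289, a0=51.963; τ=−ln(0.7333)/51.963=0.006 → t=0.007; u2·a0=0.6950·51.963=36.114; a1+a2=29.052 < 36.114 ≤ a1+…+a3=49.674 → R3 fires; C=7 X=5 A=9
Draw 3: a1=19.125, a2=5.085, a3=17.185, a4=2.289, a0=43.684; τ=−ln(0.1579)/43.684=0.042 → t=0.049; u2·a0=0.6725·43.684=29.377; a1+a2=24.210 < 29.377 ≤ a1+…+a3=41.395 → R3 fires; C=7 X=4 A=9
Draw 4: a1=15.300, a2=4.068, a3=13.748, a4=2.289, a0=35.405; τ=−ln(0.7918)/35.405=0.007 → t=0.055; u2·a0=0.3013·35.405=10.668 ≤ a1=15.300 → R1 fires; C=9 X=3 A=10
Draw 5: a1=12.750, a2=3.390, a3=13.257, a4=2.943, a0=32.340; τ=−ln(0.2649)/32.340=0.041 → t=0.097; u2·a0=0.5859·32.340=18.948; a1+a2=16.140 < 18.948 ≤ a1+…+a3=29.397 → R3 fires; C=9 X=2 A=10
Draw 6: a1=8.500, a2=2.260, a3=8.838, a4=2.943, a0=22.541; τ=−ln(0.3088)/22.541=0.052 → t=0.149; u2·a0=0.6671·22.541=15.037; a1+a2=10.760 < 15.037 ≤ a1+…+a3=19.598 → R3 fires; C=9 X=1 A=10
Draw 7: a1=4.250, a2=1.130, a3=4.419, a4=2.943, a0=12.742; τ=−ln(0.6380)/12.742=0.035 → t=0.184; u2·a0=0.3881·12.742=4.945; a1=4.250 < 4.945 ≤ a1+a2=5.380 → R2 fires; C=11 X=0 A=9
Draw 8: a1=0.000, a2=0.000, a3=0.000, a4=3.597, a0=3.597; τ=−ln(0.3987)/3.597=0.256 → t=0.440 > T=0.4: stop.
At T=0.4: C=11 X=0 A=9; the largest is C.

Dominant species at T: C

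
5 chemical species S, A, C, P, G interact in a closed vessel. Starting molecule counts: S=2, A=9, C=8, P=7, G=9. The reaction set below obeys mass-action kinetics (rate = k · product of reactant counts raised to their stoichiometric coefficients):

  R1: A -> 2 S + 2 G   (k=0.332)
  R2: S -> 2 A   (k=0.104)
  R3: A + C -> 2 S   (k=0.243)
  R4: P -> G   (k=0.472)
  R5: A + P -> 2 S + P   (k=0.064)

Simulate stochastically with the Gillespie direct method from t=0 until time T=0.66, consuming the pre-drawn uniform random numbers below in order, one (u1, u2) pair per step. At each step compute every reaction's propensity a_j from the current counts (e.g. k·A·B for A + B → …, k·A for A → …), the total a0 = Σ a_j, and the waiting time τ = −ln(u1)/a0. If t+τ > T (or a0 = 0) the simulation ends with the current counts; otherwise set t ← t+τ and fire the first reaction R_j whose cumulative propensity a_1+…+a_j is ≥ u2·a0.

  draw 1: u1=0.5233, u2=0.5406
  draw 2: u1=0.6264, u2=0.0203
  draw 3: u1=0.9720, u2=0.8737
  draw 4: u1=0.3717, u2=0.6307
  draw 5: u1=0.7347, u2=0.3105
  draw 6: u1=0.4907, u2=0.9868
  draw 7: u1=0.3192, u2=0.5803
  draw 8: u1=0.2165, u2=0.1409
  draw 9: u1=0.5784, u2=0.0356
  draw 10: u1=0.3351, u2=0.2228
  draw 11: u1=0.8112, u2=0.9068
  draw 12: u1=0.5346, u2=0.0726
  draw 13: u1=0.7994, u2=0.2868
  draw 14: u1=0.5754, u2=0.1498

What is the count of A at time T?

A at T = 3

t=0.000: S=2 A=9 C=8 P=7 G=9
Draw 1: a1=2.988, a2=0.208, a3=17.496, a4=3.304, a5=4.032, a0=28.028; τ=−ln(0.5233)/28.028=0.023 → t=0.023; u2·a0=0.5406·28.028=15.152; a1+a2=3.196 < 15.152 ≤ a1+…+a3=20.692 → R3 fires; S=4 A=8 C=7 P=7 G=9
Draw 2: a1=2.656, a2=0.416, a3=13.608, a4=3.304, a5=3.584, a0=23.568; τ=−ln(0.6264)/23.568=0.020 → t=0.043; u2·a0=0.0203·23.568=0.478 ≤ a1=2.656 → R1 fires; S=6 A=7 C=7 P=7 G=11
Draw 3: a1=2.324, a2=0.624, a3=11.907, a4=3.304, a5=3.136, a0=21.295; τ=−ln(0.9720)/21.295=0.001 → t=0.044; u2·a0=0.8737·21.295=18.605; a1+…+a4=18.159 < 18.605 ≤ a1+…+a5=21.295 → R5 fires; S=8 A=6 C=7 P=7 G=11
Draw 4: a1=1.992, a2=0.832, a3=10.206, a4=3.304, a5=2.688, a0=19.022; τ=−ln(0.3717)/19.022=0.052 → t=0.096; u2·a0=0.6307·19.022=11.997; a1+a2=2.824 < 11.997 ≤ a1+…+a3=13.030 → R3 fires; S=10 A=5 C=6 P=7 G=11
Draw 5: a1=1.660, a2=1.040, a3=7.290, a4=3.304, a5=2.240, a0=15.534; τ=−ln(0.7347)/15.534=0.020 → t=0.116; u2·a0=0.3105·15.534=4.823; a1+a2=2.700 < 4.823 ≤ a1+…+a3=9.990 → R3 fires; S=12 A=4 C=5 P=7 G=11
Draw 6: a1=1.328, a2=1.248, a3=4.860, a4=3.304, a5=1.792, a0=12.532; τ=−ln(0.4907)/12.532=0.057 → t=0.173; u2·a0=0.9868·12.532=12.367; a1+…+a4=10.740 < 12.367 ≤ a1+…+a5=12.532 → R5 fires; S=14 A=3 C=5 P=7 G=11
Draw 7: a1=0.996, a2=1.456, a3=3.645, a4=3.304, a5=1.344, a0=10.745; τ=−ln(0.3192)/10.745=0.106 → t=0.279; u2·a0=0.5803·10.745=6.235; a1+…+a3=6.097 < 6.235 ≤ a1+…+a4=9.401 → R4 fires; S=14 A=3 C=5 P=6 G=12
Draw 8: a1=0.996, a2=1.456, a3=3.645, a4=2.832, a5=1.152, a0=10.081; τ=−ln(0.2165)/10.081=0.152 → t=0.431; u2·a0=0.1409·10.081=1.420; a1=0.996 < 1.420 ≤ a1+a2=2.452 → R2 fires; S=13 A=5 C=5 P=6 G=12
Draw 9: a1=1.660, a2=1.352, a3=6.075, a4=2.832, a5=1.920, a0=13.839; τ=−ln(0.5784)/13.839=0.040 → t=0.471; u2·a0=0.0356·13.839=0.493 ≤ a1=1.660 → R1 fires; S=15 A=4 C=5 P=6 G=14
Draw 10: a1=1.328, a2=1.560, a3=4.860, a4=2.832, a5=1.536, a0=12.116; τ=−ln(0.3351)/12.116=0.090 → t=0.561; u2·a0=0.2228·12.116=2.699; a1=1.328 < 2.699 ≤ a1+a2=2.888 → R2 fires; S=14 A=6 C=5 P=6 G=14
Draw 11: a1=1.992, a2=1.456, a3=7.290, a4=2.832, a5=2.304, a0=15.874; τ=−ln(0.8112)/15.874=0.013 → t=0.574; u2·a0=0.9068·15.874=14.395; a1+…+a4=13.570 < 14.395 ≤ a1+…+a5=15.874 → R5 fires; S=16 A=5 C=5 P=6 G=14
Draw 12: a1=1.660, a2=1.664, a3=6.075, a4=2.832, a5=1.920, a0=14.151; τ=−ln(0.5346)/14.151=0.044 → t=0.618; u2·a0=0.0726·14.151=1.027 ≤ a1=1.660 → R1 fires; S=18 A=4 C=5 P=6 G=16
Draw 13: a1=1.328, a2=1.872, a3=4.860, a4=2.832, a5=1.536, a0=12.428; τ=−ln(0.7994)/12.428=0.018 → t=0.636; u2·a0=0.2868·12.428=3.564; a1+a2=3.200 < 3.564 ≤ a1+…+a3=8.060 → R3 fires; S=20 A=3 C=4 P=6 G=16
Draw 14: a1=0.996, a2=2.080, a3=2.916, a4=2.832, a5=1.152, a0=9.976; τ=−ln(0.5754)/9.976=0.055 → t=0.692 > T=0.66: stop.
Read off A at T=0.66: 3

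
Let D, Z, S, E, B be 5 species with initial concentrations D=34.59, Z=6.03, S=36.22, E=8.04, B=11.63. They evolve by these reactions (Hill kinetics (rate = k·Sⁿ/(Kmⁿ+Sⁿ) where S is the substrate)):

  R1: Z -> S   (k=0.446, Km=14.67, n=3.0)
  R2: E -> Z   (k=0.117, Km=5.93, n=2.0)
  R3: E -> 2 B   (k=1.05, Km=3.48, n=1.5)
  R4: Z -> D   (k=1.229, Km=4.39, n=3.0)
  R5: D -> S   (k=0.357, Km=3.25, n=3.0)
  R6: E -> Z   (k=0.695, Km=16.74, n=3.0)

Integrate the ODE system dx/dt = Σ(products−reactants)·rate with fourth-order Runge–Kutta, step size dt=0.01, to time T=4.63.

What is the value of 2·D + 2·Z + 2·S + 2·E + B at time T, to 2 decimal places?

Check how each reaction changes W = 2·D + 2·Z + 2·S + 2·E + B (weight of products minus weight of reactants):
R1: Z -> S: (2·1) − (2·1) = 2 − 2 = 0
R2: E -> Z: (2·1) − (2·1) = 2 − 2 = 0
R3: E -> 2 B: (1·2) − (2·1) = 2 − 2 = 0
R4: Z -> D: (2·1) − (2·1) = 2 − 2 = 0
R5: D -> S: (2·1) − (2·1) = 2 − 2 = 0
R6: E -> Z: (2·1) − (2·1) = 2 − 2 = 0
Every reaction leaves W unchanged, so W is conserved and no simulation is needed: W(T) = W(0) = 2·34.59 + 2·6.03 + 2·36.22 + 2·8.04 + 11.63 = 181.39

Value at T = 181.39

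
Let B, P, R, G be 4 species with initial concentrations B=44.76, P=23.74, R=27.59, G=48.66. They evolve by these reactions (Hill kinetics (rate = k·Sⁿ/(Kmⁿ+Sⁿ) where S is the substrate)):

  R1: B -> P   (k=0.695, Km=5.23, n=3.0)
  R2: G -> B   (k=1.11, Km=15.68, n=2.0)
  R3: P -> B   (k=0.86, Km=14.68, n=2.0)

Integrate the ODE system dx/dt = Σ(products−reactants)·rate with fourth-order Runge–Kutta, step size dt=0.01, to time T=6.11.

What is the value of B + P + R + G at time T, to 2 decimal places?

Value at T = 144.75

Check how each reaction changes W = B + P + R + G (weight of products minus weight of reactants):
R1: B -> P: (1·1) − (1·1) = 1 − 1 = 0
R2: G -> B: (1·1) − (1·1) = 1 − 1 = 0
R3: P -> B: (1·1) − (1·1) = 1 − 1 = 0
Every reaction leaves W unchanged, so W is conserved and no simulation is needed: W(T) = W(0) = 44.76 + 23.74 + 27.59 + 48.66 = 144.75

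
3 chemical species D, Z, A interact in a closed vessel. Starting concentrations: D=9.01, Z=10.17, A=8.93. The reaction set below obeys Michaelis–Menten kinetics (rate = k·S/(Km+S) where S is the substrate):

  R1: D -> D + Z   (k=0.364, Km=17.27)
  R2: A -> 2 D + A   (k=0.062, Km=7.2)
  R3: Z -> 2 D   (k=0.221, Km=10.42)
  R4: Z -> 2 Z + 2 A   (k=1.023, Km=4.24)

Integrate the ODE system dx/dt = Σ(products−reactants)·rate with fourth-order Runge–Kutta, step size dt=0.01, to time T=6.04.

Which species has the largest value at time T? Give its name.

Dominant species at T: A

RK4 with dt=0.01: 604 steps to T=6.04. Trajectory (selected grid times):
t=0.00: D=9.01 Z=10.17 A=8.93
t=0.67: D=9.21 Z=10.67 A=9.90
t=1.34: D=9.41 Z=11.17 A=10.89
t=2.01: D=9.61 Z=11.68 A=11.89
t=2.68: D=9.82 Z=12.19 A=12.90
t=3.36: D=10.04 Z=12.72 A=13.94
t=4.03: D=10.26 Z=13.25 A=14.97
t=4.70: D=10.48 Z=13.78 A=16.02
t=5.37: D=10.71 Z=14.31 A=17.07
t=6.04: D=10.94 Z=14.85 A=18.13
At T=6.04: D=10.94 Z=14.85 A=18.13; the largest is A.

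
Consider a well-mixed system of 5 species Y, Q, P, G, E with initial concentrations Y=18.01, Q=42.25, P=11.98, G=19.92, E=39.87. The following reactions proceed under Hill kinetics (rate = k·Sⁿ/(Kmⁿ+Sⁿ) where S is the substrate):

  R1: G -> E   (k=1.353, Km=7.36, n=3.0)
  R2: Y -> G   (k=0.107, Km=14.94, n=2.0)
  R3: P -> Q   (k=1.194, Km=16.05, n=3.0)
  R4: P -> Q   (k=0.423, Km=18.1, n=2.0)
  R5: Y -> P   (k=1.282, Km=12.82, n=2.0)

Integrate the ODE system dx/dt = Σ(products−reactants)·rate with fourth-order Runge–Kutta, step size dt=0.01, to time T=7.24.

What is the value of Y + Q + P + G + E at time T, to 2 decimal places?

Check how each reaction changes W = Y + Q + P + G + E (weight of products minus weight of reactants):
R1: G -> E: (1·1) − (1·1) = 1 − 1 = 0
R2: Y -> G: (1·1) − (1·1) = 1 − 1 = 0
R3: P -> Q: (1·1) − (1·1) = 1 − 1 = 0
R4: P -> Q: (1·1) − (1·1) = 1 − 1 = 0
R5: Y -> P: (1·1) − (1·1) = 1 − 1 = 0
Every reaction leaves W unchanged, so W is conserved and no simulation is needed: W(T) = W(0) = 18.01 + 42.25 + 11.98 + 19.92 + 39.87 = 132.03

Value at T = 132.03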